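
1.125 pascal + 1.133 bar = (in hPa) 1133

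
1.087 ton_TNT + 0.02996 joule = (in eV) 2.839e+28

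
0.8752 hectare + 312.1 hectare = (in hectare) 313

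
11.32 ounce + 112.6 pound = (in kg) 51.4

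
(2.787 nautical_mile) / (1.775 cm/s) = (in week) 0.4808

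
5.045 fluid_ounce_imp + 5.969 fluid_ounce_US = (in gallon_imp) 0.07036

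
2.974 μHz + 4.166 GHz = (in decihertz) 4.166e+10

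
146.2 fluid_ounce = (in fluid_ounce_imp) 152.2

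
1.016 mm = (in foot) 0.003333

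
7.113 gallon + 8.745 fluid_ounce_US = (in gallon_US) 7.181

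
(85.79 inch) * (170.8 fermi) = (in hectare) 3.722e-17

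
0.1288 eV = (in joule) 2.064e-20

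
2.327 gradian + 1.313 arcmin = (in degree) 2.116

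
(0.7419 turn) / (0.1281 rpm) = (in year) 1.102e-05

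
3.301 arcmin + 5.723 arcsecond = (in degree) 0.05661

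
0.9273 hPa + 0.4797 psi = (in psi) 0.4931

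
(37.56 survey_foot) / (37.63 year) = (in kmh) 3.473e-08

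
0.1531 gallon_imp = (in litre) 0.696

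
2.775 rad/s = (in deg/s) 159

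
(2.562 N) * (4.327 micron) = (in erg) 110.9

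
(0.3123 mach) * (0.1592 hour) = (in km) 60.94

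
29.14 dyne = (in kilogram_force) 2.971e-05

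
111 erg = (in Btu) 1.052e-08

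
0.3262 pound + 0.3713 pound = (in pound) 0.6975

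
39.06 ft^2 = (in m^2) 3.629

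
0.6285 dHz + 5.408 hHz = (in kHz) 0.5409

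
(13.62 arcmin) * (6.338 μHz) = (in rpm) 2.398e-07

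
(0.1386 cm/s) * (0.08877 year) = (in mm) 3.88e+06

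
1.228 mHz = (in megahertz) 1.228e-09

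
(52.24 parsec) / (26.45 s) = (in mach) 1.79e+14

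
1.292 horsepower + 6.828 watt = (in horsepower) 1.301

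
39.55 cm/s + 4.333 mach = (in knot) 2869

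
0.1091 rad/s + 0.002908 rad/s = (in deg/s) 6.418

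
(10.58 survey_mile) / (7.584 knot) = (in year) 0.0001384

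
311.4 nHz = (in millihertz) 0.0003114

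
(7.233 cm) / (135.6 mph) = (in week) 1.973e-09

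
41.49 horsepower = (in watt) 3.094e+04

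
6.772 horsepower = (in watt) 5050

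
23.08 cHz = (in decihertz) 2.308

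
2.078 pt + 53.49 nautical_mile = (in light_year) 1.047e-11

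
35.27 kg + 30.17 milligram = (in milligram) 3.527e+07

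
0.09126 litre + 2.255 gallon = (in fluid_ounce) 291.7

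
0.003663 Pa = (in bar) 3.663e-08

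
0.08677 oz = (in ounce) 0.08677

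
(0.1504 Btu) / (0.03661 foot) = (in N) 1.422e+04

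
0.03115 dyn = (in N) 3.115e-07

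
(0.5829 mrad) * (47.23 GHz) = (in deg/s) 1.577e+09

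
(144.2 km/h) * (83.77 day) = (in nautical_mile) 1.565e+05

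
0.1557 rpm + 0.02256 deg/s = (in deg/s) 0.9568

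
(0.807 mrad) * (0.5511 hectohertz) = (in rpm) 0.4247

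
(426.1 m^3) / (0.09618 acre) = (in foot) 3.592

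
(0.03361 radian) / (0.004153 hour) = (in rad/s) 0.002248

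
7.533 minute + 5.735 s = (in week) 0.0007568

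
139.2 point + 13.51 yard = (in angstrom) 1.24e+11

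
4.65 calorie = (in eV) 1.214e+20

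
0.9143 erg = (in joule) 9.143e-08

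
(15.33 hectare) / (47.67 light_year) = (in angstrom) 0.003399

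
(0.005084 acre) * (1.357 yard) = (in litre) 2.553e+04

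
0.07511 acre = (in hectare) 0.0304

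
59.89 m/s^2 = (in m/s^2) 59.89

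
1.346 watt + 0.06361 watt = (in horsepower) 0.00189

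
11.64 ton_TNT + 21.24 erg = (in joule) 4.87e+10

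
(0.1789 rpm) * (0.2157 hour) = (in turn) 2.315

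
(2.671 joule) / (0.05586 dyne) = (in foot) 1.569e+07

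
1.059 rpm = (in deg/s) 6.354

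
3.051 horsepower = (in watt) 2275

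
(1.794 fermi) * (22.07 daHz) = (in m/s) 3.959e-13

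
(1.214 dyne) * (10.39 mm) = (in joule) 1.261e-07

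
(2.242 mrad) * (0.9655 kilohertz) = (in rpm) 20.67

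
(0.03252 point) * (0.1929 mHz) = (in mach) 6.499e-12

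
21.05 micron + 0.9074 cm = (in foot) 0.02984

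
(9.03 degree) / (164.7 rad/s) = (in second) 0.0009569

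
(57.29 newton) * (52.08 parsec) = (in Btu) 8.726e+16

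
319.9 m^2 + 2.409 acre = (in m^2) 1.007e+04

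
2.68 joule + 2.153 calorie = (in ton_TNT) 2.794e-09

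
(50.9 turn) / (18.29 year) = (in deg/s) 3.177e-05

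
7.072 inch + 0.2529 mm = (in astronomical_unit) 1.202e-12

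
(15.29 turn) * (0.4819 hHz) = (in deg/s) 2.653e+05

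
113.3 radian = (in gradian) 7213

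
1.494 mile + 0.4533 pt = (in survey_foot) 7888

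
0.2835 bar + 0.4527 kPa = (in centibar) 28.8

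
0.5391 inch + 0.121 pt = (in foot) 0.04507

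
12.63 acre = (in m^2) 5.111e+04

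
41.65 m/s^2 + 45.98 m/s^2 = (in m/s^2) 87.63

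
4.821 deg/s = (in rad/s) 0.08414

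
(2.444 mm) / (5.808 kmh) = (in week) 2.505e-09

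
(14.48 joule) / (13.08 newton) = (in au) 7.4e-12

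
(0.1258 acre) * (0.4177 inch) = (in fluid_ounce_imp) 1.901e+05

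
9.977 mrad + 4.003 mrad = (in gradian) 0.89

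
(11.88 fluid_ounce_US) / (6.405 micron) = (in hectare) 0.005485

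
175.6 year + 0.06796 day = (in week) 9156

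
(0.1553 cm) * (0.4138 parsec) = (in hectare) 1.983e+09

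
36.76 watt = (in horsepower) 0.0493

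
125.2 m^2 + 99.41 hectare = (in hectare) 99.42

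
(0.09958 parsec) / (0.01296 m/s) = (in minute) 3.952e+15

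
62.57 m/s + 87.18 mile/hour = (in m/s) 101.5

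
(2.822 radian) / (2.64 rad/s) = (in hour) 0.0002969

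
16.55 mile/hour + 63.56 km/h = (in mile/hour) 56.04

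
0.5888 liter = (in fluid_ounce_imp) 20.72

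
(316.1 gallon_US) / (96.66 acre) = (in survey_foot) 1.004e-05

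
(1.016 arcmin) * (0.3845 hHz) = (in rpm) 0.1085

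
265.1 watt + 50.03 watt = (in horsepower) 0.4226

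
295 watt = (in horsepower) 0.3956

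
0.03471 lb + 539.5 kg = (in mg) 5.395e+08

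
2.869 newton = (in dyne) 2.869e+05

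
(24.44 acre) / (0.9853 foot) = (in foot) 1.08e+06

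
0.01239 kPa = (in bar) 0.0001239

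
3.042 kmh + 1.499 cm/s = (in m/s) 0.86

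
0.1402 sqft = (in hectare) 1.303e-06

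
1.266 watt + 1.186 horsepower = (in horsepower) 1.188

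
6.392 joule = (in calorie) 1.528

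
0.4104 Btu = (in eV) 2.703e+21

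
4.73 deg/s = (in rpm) 0.7883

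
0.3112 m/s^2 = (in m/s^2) 0.3112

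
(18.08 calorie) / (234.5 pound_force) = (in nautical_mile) 3.916e-05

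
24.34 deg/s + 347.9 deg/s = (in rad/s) 6.497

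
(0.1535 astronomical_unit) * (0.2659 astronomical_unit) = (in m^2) 9.134e+20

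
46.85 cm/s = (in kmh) 1.687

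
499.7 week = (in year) 9.583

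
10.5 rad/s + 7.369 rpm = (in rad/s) 11.27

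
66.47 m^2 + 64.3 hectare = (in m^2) 6.431e+05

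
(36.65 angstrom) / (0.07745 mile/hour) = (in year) 3.357e-15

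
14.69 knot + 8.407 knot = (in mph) 26.58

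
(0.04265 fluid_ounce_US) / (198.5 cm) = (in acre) 1.57e-10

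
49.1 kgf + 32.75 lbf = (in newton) 627.2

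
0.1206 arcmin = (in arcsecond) 7.236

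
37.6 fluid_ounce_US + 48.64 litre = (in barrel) 0.3129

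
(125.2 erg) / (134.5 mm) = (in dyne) 9.309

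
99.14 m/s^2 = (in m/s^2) 99.14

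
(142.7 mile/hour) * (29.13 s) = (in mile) 1.155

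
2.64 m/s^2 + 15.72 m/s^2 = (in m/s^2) 18.36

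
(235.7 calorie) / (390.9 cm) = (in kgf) 25.73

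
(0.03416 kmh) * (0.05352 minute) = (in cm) 3.047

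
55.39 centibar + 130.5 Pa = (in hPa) 555.2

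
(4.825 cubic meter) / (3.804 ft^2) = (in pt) 3.87e+04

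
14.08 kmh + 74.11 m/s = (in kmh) 280.9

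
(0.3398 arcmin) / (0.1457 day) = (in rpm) 7.498e-08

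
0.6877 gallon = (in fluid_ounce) 88.03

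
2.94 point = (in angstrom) 1.037e+07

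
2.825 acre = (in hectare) 1.143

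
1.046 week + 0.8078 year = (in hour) 7252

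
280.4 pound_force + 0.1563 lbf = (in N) 1248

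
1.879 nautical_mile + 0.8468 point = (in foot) 1.142e+04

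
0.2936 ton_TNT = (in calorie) 2.936e+08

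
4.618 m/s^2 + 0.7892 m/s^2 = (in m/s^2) 5.407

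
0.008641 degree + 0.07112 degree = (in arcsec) 287.1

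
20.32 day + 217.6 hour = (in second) 2.539e+06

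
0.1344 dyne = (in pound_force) 3.021e-07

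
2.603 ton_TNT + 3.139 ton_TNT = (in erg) 2.402e+17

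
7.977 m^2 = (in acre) 0.001971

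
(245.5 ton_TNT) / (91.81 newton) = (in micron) 1.119e+16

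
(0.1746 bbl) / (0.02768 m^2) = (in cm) 100.3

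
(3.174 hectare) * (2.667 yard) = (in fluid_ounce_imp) 2.724e+09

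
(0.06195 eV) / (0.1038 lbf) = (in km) 2.15e-23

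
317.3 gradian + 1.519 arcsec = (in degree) 285.6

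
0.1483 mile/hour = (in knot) 0.1289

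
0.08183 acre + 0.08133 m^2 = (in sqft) 3565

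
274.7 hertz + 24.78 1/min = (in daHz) 27.51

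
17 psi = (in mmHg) 879.2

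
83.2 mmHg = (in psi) 1.609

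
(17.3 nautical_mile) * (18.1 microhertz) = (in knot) 1.127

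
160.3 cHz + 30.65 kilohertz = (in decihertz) 3.065e+05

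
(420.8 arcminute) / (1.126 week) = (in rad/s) 1.797e-07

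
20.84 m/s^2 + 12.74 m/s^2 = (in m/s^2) 33.58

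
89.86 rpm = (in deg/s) 539.2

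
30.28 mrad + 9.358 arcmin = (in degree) 1.891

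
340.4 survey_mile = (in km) 547.8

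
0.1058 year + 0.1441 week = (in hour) 951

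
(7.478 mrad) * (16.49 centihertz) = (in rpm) 0.01178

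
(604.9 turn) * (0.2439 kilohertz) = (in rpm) 8.852e+06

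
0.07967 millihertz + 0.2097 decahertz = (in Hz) 2.097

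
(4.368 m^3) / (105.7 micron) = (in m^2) 4.132e+04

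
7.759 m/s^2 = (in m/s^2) 7.759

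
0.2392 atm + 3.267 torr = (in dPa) 2.467e+05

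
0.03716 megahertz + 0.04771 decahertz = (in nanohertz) 3.716e+13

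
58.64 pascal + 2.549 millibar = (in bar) 0.003135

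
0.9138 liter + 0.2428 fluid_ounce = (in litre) 0.921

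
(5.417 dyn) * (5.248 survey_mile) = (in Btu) 0.0004336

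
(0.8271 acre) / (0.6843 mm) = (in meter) 4.891e+06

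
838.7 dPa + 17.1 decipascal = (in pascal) 85.58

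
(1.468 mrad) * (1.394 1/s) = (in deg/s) 0.1172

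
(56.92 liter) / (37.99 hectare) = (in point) 0.0004247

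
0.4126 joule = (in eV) 2.575e+18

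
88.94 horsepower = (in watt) 6.632e+04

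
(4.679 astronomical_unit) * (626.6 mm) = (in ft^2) 4.721e+12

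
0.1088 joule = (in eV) 6.791e+17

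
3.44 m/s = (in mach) 0.0101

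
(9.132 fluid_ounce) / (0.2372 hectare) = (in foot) 3.735e-07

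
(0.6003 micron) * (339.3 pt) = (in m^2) 7.185e-08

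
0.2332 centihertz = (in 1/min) 0.1399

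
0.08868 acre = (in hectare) 0.03589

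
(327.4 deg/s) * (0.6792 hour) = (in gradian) 8.895e+05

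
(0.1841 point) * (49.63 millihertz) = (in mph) 7.21e-06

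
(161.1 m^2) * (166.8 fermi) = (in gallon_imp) 5.911e-09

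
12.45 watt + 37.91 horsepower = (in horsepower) 37.93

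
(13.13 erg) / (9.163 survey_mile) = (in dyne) 8.904e-06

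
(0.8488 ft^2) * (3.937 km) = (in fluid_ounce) 1.05e+07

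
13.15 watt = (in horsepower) 0.01763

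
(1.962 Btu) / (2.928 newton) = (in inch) 2.783e+04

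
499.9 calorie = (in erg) 2.092e+10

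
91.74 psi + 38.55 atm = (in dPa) 4.539e+07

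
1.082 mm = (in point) 3.067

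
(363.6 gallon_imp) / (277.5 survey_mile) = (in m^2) 3.701e-06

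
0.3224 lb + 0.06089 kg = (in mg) 2.071e+05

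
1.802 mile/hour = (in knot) 1.566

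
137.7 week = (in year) 2.641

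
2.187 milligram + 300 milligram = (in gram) 0.3022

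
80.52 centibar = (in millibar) 805.2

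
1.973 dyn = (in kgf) 2.012e-06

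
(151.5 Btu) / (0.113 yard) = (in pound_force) 3.478e+05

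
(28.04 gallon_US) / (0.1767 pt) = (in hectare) 0.1703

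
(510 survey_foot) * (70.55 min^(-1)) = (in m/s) 182.8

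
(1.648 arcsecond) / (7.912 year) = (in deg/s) 1.835e-12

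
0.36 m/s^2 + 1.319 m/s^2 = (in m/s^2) 1.679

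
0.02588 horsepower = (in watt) 19.3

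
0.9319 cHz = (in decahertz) 0.0009319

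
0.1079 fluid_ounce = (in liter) 0.003191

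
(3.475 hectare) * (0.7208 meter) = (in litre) 2.505e+07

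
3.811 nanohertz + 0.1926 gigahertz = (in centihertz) 1.926e+10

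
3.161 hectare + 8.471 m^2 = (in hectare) 3.162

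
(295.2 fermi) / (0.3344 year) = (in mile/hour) 6.262e-20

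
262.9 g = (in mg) 2.629e+05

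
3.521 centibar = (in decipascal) 3.521e+04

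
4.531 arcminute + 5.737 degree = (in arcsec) 2.093e+04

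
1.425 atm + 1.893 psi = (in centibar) 157.4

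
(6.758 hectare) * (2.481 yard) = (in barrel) 9.643e+05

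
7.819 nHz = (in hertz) 7.819e-09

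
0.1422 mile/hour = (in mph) 0.1422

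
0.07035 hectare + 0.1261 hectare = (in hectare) 0.1965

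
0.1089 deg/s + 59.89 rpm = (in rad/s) 6.274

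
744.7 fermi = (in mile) 4.627e-16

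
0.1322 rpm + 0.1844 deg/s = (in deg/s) 0.9776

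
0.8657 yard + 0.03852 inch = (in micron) 7.926e+05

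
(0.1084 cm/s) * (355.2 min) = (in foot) 75.79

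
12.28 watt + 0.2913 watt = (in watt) 12.57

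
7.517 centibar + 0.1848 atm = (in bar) 0.2624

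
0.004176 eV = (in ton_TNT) 1.599e-31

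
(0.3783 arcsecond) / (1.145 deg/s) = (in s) 9.178e-05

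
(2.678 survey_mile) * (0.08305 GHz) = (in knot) 6.958e+11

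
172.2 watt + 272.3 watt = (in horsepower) 0.5961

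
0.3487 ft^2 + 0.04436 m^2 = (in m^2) 0.07676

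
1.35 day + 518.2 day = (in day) 519.6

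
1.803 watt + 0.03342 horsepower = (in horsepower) 0.03584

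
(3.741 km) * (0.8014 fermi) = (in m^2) 2.998e-12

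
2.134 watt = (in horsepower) 0.002862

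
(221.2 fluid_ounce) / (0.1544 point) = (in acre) 0.02968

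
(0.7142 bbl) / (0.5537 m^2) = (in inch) 8.074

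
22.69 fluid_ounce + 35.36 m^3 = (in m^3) 35.36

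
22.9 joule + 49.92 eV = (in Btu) 0.02171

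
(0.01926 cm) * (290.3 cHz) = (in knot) 0.001087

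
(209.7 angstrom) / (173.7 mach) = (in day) 4.104e-18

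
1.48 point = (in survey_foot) 0.001713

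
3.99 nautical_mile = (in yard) 8081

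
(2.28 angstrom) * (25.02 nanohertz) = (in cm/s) 5.705e-16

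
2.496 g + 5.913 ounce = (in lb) 0.3751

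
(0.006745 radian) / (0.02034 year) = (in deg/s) 6.025e-07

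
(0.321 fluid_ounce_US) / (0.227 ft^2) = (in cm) 0.04501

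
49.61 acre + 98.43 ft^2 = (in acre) 49.61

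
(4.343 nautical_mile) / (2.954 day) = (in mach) 9.255e-05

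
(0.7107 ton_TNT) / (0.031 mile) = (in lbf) 1.34e+07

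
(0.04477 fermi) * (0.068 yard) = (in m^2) 2.784e-18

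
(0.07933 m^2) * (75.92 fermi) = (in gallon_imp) 1.325e-12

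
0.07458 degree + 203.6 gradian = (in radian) 3.199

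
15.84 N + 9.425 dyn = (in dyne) 1.584e+06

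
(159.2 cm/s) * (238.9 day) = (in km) 3.286e+04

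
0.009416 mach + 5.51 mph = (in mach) 0.01665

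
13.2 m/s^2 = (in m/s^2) 13.2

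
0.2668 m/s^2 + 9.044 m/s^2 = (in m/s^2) 9.311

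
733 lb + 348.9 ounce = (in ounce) 1.208e+04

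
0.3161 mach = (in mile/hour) 240.8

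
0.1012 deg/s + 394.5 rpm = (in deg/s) 2367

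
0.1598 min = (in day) 0.000111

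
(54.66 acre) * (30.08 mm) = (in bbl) 4.185e+04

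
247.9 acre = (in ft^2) 1.08e+07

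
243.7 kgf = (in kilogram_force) 243.7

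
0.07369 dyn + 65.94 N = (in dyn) 6.594e+06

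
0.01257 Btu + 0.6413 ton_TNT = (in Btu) 2.543e+06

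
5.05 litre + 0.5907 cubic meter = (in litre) 595.8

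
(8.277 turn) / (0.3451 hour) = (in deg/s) 2.398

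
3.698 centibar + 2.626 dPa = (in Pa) 3698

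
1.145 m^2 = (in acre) 0.0002829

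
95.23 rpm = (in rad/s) 9.972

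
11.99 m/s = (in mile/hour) 26.82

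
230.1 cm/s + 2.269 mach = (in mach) 2.276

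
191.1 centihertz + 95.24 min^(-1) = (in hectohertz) 0.03498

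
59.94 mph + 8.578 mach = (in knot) 5730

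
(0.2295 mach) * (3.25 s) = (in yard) 277.7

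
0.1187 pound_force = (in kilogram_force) 0.05384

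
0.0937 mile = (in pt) 4.275e+05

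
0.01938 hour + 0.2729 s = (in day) 0.0008107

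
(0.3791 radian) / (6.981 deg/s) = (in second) 3.111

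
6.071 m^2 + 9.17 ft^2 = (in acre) 0.001711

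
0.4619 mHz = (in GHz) 4.619e-13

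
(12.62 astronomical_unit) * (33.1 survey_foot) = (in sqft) 2.05e+14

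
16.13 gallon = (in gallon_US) 16.13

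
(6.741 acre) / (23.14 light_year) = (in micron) 1.246e-07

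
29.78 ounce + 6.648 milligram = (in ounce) 29.78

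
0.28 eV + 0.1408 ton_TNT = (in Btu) 5.584e+05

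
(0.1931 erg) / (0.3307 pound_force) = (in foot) 4.307e-08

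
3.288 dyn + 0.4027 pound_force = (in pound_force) 0.4027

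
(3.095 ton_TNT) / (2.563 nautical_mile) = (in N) 2.728e+06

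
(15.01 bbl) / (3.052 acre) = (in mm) 0.1932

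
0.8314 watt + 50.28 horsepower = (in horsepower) 50.28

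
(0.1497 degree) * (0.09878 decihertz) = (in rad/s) 2.581e-05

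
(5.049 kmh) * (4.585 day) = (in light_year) 5.873e-11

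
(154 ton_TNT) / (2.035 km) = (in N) 3.166e+08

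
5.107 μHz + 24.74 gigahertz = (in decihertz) 2.474e+11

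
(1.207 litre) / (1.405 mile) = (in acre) 1.319e-10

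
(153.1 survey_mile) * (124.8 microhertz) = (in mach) 0.09031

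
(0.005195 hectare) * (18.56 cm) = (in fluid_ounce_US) 3.26e+05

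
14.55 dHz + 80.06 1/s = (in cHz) 8152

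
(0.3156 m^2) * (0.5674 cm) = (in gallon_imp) 0.3939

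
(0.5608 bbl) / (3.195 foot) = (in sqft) 0.9855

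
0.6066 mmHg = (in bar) 0.0008087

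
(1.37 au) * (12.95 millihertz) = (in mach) 7.795e+06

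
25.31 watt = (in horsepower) 0.03394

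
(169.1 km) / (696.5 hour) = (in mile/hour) 0.1509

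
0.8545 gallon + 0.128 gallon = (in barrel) 0.02339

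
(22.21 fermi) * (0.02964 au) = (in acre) 2.434e-08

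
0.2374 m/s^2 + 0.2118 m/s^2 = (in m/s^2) 0.4492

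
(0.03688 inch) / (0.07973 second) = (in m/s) 0.01175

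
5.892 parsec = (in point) 5.154e+20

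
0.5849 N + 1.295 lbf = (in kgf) 0.647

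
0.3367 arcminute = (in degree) 0.005612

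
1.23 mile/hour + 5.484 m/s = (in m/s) 6.034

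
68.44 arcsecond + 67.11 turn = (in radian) 421.7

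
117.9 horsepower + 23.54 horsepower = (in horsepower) 141.4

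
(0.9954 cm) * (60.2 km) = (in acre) 0.1481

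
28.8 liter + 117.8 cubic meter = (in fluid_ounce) 3.984e+06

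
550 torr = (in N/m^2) 7.333e+04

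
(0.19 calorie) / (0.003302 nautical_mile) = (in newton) 0.13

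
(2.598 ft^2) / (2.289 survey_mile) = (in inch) 0.00258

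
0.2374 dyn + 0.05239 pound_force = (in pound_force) 0.05239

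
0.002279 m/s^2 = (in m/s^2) 0.002279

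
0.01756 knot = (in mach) 2.653e-05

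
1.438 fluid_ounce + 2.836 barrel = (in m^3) 0.4509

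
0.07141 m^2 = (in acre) 1.765e-05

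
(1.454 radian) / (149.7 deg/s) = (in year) 1.765e-08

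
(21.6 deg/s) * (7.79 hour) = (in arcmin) 3.635e+07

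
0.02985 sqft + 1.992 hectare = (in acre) 4.922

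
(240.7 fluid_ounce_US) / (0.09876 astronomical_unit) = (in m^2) 4.818e-13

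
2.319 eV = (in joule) 3.715e-19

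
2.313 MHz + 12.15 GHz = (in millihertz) 1.215e+13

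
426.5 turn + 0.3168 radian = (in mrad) 2.68e+06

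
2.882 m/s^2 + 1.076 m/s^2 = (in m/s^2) 3.958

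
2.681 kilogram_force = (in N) 26.29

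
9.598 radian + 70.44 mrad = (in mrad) 9668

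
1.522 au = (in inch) 8.964e+12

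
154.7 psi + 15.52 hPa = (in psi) 154.9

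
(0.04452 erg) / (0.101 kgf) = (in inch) 1.77e-07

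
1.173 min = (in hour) 0.01955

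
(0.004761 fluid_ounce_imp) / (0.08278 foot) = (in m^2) 5.361e-06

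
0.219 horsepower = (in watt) 163.3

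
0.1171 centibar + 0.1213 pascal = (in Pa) 117.2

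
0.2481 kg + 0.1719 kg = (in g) 420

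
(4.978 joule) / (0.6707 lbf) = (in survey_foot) 5.474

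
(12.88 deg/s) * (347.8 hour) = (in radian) 2.815e+05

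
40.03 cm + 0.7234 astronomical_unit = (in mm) 1.082e+14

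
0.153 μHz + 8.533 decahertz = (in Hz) 85.33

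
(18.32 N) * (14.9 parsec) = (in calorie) 2.013e+18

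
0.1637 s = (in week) 2.707e-07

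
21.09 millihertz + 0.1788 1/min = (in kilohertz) 2.407e-05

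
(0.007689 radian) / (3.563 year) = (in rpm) 6.535e-10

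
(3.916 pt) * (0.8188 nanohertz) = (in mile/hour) 2.53e-12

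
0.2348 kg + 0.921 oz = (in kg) 0.2609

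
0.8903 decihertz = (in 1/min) 5.342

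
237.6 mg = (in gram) 0.2376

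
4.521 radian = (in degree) 259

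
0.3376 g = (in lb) 0.0007443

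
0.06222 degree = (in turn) 0.0001728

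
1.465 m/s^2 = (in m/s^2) 1.465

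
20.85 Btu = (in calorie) 5258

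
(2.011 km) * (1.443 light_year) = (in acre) 6.784e+15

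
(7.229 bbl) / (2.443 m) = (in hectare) 4.705e-05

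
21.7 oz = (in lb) 1.356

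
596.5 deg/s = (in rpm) 99.42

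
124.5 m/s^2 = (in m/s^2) 124.5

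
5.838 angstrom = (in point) 1.655e-06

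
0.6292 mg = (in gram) 0.0006292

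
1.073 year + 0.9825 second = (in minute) 5.64e+05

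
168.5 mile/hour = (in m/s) 75.33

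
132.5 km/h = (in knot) 71.54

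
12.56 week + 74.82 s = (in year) 0.2409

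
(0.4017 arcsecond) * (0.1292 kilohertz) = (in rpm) 0.002403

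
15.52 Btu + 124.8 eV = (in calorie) 3914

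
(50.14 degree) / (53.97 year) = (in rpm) 4.91e-09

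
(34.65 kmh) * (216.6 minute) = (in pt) 3.546e+08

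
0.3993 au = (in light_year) 6.314e-06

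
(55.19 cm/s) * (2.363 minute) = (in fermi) 7.825e+16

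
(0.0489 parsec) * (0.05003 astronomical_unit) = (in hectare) 1.129e+21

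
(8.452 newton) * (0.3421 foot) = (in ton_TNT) 2.106e-10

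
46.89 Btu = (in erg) 4.947e+11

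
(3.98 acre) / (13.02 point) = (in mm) 3.507e+09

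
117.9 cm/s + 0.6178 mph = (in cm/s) 145.5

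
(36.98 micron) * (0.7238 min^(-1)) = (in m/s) 4.461e-07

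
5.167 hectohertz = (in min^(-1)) 3.1e+04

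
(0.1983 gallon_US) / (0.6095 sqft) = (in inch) 0.5219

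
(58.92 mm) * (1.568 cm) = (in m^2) 0.0009239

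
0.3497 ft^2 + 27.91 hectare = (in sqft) 3.004e+06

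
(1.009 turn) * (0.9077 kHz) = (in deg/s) 3.297e+05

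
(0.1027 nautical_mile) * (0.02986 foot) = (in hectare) 0.0001731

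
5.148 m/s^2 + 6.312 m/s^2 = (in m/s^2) 11.46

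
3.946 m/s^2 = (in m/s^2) 3.946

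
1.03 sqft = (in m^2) 0.09569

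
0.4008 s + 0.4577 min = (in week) 4.607e-05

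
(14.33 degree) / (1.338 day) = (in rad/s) 2.163e-06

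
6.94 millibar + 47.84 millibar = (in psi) 0.7945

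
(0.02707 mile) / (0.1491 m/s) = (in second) 292.2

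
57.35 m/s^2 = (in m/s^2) 57.35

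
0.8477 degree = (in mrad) 14.8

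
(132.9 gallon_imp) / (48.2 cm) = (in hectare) 0.0001253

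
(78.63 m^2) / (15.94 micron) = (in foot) 1.618e+07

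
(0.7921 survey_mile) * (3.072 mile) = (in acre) 1557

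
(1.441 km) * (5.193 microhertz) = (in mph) 0.01674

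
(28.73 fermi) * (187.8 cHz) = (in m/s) 5.395e-14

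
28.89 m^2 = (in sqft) 311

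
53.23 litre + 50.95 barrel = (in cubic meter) 8.154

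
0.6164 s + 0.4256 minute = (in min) 0.4359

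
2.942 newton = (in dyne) 2.942e+05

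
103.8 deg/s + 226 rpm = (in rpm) 243.3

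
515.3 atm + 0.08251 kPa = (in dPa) 5.221e+08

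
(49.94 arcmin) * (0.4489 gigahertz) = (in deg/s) 3.736e+08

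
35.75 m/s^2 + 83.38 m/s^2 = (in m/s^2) 119.1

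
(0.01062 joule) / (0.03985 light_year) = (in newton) 2.817e-17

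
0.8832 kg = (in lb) 1.947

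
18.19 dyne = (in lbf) 4.089e-05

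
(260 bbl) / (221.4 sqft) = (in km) 0.00201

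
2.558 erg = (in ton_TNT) 6.114e-17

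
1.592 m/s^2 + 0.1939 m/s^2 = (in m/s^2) 1.786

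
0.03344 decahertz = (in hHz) 0.003344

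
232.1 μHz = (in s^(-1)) 0.0002321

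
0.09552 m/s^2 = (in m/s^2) 0.09552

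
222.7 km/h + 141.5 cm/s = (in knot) 123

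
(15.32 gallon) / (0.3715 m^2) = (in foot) 0.5122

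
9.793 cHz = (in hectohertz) 0.0009793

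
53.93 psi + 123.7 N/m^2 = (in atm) 3.671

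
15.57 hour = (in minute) 934.2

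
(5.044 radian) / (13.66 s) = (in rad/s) 0.3693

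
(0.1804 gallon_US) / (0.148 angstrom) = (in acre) 1.14e+04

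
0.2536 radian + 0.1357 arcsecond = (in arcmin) 871.8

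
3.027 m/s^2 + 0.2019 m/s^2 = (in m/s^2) 3.229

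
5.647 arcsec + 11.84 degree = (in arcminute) 710.5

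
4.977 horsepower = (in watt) 3711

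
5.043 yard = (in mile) 0.002865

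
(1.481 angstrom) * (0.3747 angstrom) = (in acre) 1.371e-24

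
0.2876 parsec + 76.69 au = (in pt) 2.519e+19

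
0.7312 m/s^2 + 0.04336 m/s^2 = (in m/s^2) 0.7746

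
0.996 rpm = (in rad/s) 0.1043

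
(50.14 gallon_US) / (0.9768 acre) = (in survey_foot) 0.0001575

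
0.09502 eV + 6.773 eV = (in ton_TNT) 2.63e-28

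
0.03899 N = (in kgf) 0.003976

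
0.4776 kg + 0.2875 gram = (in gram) 477.9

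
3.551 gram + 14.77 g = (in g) 18.32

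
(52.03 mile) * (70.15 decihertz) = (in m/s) 5.874e+05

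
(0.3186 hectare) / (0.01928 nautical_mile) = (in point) 2.529e+05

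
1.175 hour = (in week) 0.006994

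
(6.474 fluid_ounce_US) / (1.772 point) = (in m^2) 0.3063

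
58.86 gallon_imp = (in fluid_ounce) 9048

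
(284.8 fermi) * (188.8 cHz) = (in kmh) 1.936e-12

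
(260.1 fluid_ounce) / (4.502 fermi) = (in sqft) 1.839e+13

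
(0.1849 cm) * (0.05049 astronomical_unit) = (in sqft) 1.503e+08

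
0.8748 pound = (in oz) 14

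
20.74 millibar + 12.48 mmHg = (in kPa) 3.738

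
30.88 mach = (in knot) 2.044e+04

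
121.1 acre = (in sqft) 5.275e+06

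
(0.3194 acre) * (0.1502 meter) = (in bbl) 1221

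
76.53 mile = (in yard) 1.347e+05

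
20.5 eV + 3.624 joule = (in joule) 3.624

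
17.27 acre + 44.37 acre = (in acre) 61.64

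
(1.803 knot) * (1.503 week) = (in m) 8.432e+05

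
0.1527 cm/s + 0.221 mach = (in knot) 146.3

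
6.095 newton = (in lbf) 1.37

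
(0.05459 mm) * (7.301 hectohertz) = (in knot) 0.07747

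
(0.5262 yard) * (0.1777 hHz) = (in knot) 16.62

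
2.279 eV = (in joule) 3.651e-19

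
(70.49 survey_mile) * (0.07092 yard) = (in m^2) 7357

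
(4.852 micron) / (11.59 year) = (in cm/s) 1.327e-12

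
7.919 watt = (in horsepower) 0.01062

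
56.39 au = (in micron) 8.436e+18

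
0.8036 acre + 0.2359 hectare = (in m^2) 5611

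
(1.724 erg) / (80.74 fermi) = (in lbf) 4.8e+05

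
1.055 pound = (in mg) 4.785e+05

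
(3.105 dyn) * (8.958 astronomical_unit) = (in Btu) 3.944e+04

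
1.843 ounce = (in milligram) 5.225e+04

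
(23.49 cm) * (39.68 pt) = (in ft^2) 0.03539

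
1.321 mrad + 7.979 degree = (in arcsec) 2.9e+04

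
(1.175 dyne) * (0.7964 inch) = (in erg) 2.377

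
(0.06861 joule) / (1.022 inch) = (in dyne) 2.643e+05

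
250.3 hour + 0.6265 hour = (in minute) 1.506e+04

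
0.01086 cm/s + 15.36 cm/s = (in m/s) 0.1537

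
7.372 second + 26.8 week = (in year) 0.514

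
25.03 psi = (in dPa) 1.726e+06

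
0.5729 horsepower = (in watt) 427.2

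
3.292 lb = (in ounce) 52.67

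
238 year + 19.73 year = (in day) 9.407e+04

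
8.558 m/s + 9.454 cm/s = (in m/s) 8.653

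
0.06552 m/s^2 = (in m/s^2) 0.06552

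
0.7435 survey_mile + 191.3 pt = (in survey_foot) 3926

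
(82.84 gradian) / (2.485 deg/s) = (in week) 4.961e-05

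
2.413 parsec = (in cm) 7.446e+18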